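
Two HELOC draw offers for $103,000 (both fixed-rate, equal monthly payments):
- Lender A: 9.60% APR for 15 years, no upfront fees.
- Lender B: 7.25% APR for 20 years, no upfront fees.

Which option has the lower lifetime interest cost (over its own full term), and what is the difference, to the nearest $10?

Lender A: monthly rate = 9.6%/12 = 0.0080000; payment = 103,000 × 0.0080000 / (1 − (1+0.0080000)^−180) = $1,081.78.
Total interest on Lender A = 180 × $1,081.78 − $103,000 = $91,720.40.
Lender B: at 7.25% the monthly rate is 0.0060417, so the payment is 103,000 × 0.0060417 / (1 − 1.0060417^−240) = $814.09.
Total interest on Lender B = 240 × $814.09 − $103,000 = $92,381.60.
Lender A is lower by $661.20.

Lender A by $660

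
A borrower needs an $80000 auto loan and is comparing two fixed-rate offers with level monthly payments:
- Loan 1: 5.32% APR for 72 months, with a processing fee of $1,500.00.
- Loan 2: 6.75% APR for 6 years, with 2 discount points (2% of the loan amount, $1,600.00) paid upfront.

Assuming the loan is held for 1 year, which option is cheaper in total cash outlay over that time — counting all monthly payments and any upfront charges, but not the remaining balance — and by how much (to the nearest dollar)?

Loan 1: monthly rate = 5.32%/12 = 0.0044333; payment = 80,000 × 0.0044333 / (1 − (1+0.0044333)^−72) = $1,300.30.
Loan 2: at 6.75% the monthly rate is 0.0056250, so the payment is 80,000 × 0.0056250 / (1 − 1.0056250^−72) = $1,354.34.
Over 12 months: Loan 1 costs 12 × $1,300.30 + $1,500.00 = $17,103.60; Loan 2 costs 12 × $1,354.34 + $1,600.00 = $17,852.08.
Loan 1 is cheaper by $17,852.08 − $17,103.60 = $748.48.

Loan 1 by $748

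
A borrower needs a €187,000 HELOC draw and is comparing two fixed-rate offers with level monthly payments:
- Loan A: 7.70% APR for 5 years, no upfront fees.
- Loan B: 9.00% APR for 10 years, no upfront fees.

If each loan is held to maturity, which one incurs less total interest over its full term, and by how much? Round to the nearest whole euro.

Loan A by €58,367

Loan A: monthly rate = 7.7%/12 = 0.0064167; payment = 187,000 × 0.0064167 / (1 − (1+0.0064167)^−60) = €3,764.89.
Total interest on Loan A = 60 × €3,764.89 − €187,000 = €38,893.40.
Loan B: monthly rate = 9%/12 = 0.0075000; payment = 187,000 × 0.0075000 / (1 − (1+0.0075000)^−120) = €2,368.84.
Total interest on Loan B = 120 × €2,368.84 − €187,000 = €97,260.80.
Loan A is lower by €58,367.40.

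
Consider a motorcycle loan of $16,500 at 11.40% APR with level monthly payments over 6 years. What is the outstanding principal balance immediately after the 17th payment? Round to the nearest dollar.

$13,550

With monthly rate i = 11.4%/12 = 0.0095000, the balance after k of n payments is P · [(1+i)^n − (1+i)^k] / [(1+i)^n − 1].
(1+0.0095000)^72 = 1.97540103 and (1+0.0095000)^17 = 1.17437689, so the balance is 16,500 × (1.97540103 − 1.17437689) / (1.97540103 − 1) = $13,550.22.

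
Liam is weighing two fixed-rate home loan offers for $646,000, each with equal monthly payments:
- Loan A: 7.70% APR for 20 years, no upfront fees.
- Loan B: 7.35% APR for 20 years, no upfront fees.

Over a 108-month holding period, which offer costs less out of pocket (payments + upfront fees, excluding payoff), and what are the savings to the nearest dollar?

Loan B by $14,945

Loan A: monthly rate = 7.7%/12 = 0.0064167; payment = 646,000 × 0.0064167 / (1 − (1+0.0064167)^−240) = $5,283.42.
Loan B: at 7.35% the monthly rate is 0.0061250, so the payment is 646,000 × 0.0061250 / (1 − 1.0061250^−240) = $5,145.04.
Over 108 months: Loan A costs 108 × $5,283.42 = $570,609.36; Loan B costs 108 × $5,145.04 = $555,664.32.
Loan B is cheaper by $570,609.36 − $555,664.32 = $14,945.04.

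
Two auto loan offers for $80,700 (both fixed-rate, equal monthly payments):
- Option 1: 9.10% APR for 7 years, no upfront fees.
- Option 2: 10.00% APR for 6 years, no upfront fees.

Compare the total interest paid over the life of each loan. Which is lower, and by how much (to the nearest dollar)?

Option 1: monthly rate = 9.1%/12 = 0.0075833; payment = 80,700 × 0.0075833 / (1 − (1+0.0075833)^−84) = $1,302.49.
Total interest on Option 1 = 84 × $1,302.49 − $80,700 = $28,709.16.
Option 2: at 10.00% the monthly rate is 0.0083333, so the payment is 80,700 × 0.0083333 / (1 − 1.0083333^−72) = $1,495.04.
Total interest on Option 2 = 72 × $1,495.04 − $80,700 = $26,942.88.
Option 2 is lower by $1,766.28.

Option 2 by $1,766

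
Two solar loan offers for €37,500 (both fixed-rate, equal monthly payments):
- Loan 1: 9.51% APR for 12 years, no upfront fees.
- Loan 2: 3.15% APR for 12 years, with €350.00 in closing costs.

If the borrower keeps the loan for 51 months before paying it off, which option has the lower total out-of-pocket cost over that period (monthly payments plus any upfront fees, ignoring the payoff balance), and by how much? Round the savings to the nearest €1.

Loan 1: monthly rate = 9.51%/12 = 0.0079250; payment = 37,500 × 0.0079250 / (1 − (1+0.0079250)^−144) = €437.60.
Loan 2: monthly rate = 3.15%/12 = 0.0026250; payment = 37,500 × 0.0026250 / (1 − (1+0.0026250)^−144) = €313.07.
Over 51 months: Loan 1 costs 51 × €437.60 = €22,317.60; Loan 2 costs 51 × €313.07 + €350.00 = €16,316.57.
Loan 2 is cheaper by €22,317.60 − €16,316.57 = €6,001.03.

Loan 2 by €6,001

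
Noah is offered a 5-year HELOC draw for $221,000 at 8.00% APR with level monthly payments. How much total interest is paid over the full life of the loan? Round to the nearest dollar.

At 8.00% the monthly rate is 0.0066667, so the payment is 221,000 × 0.0066667 / (1 − 1.0066667^−60) = $4,481.08.
Total paid = 60 × $4,481.08 = $268,864.80; interest = $268,864.80 − $221,000 = $47,864.80.

$47,865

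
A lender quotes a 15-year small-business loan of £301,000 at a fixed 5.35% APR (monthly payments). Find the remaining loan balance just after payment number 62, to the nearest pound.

£223,100

With monthly rate i = 5.35%/12 = 0.0044583, the balance after k of n payments is P · [(1+i)^n − (1+i)^k] / [(1+i)^n − 1].
(1+0.0044583)^180 = 2.22713586 and (1+0.0044583)^62 = 1.31758737, so the balance is 301,000 × (2.22713586 − 1.31758737) / (2.22713586 − 1) = £223,100.07.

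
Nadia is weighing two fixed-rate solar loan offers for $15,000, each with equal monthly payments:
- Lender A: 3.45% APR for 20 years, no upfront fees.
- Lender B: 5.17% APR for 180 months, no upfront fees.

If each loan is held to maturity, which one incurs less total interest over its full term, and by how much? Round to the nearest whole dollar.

Lender A by $805

Lender A: at 3.45% the monthly rate is 0.0028750, so the payment is 15,000 × 0.0028750 / (1 − 1.0028750^−240) = $86.61.
Total interest on Lender A = 240 × $86.61 − $15,000 = $5,786.40.
Lender B: monthly rate = 5.17%/12 = 0.0043083; payment = 15,000 × 0.0043083 / (1 − (1+0.0043083)^−180) = $119.95.
Total interest on Lender B = 180 × $119.95 − $15,000 = $6,591.00.
Lender A is lower by $804.60.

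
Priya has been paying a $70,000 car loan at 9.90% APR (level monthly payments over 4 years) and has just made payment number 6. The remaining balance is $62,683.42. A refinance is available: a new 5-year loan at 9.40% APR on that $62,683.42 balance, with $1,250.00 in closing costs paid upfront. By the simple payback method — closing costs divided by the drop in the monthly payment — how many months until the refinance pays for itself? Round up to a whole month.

Current payment = 70,000 × 9.9%/12 / (1 − (1+0.0082500)^−48) = $1,772.02.
Refinanced payment = 62,683.42 × 0.0078333 / (1 − (1+0.0078333)^−60) = $1,313.41.
Monthly savings = $1,772.02 − $1,313.41 = $458.61.
Break-even = $1,250.00 / $458.61 = 2.73 → 3 months.

3 months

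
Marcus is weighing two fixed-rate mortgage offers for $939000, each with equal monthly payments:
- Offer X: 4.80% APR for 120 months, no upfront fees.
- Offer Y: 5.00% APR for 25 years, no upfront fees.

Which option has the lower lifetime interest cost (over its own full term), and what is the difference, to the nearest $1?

Offer X by $462,629

Offer X: at 4.80% the monthly rate is 0.0040000, so the payment is 939,000 × 0.0040000 / (1 − 1.0040000^−120) = $9,868.01.
Total interest on Offer X = 120 × $9,868.01 − $939,000 = $245,161.20.
Offer Y: monthly rate = 5%/12 = 0.0041667; payment = 939,000 × 0.0041667 / (1 − (1+0.0041667)^−300) = $5,489.30.
Total interest on Offer Y = 300 × $5,489.30 − $939,000 = $707,790.00.
Offer X is lower by $462,628.80.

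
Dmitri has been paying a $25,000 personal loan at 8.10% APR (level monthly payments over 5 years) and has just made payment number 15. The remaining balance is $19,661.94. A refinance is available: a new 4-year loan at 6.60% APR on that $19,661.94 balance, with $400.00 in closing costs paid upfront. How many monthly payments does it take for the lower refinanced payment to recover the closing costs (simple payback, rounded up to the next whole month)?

Current payment = 25,000 × 8.1%/12 / (1 − (1+0.0067500)^−60) = $508.11.
Refinanced payment = 19,661.94 × 0.0055000 / (1 − (1+0.0055000)^−48) = $467.19.
Monthly savings = $508.11 − $467.19 = $40.92.
Break-even = $400.00 / $40.92 = 9.78 → 10 months.

10 months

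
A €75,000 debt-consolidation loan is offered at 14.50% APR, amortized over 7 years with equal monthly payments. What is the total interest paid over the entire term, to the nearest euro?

€44,809

Monthly rate = 14.5%/12 = 0.0120833; payment = 75,000 × 0.0120833 / (1 − (1+0.0120833)^−84) = €1,426.30.
Total paid = 84 × €1,426.30 = €119,809.20; interest = €119,809.20 − €75,000 = €44,809.20.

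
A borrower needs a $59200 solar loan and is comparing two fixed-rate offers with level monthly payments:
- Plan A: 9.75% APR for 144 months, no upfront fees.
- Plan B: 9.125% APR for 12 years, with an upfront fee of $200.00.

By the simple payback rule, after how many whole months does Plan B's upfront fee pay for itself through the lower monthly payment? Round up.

Plan A: at 9.75% the monthly rate is 0.0081250, so the payment is 59,200 × 0.0081250 / (1 − 1.0081250^−144) = $698.96.
Plan B: at 9.125% the monthly rate is 0.0076042, so the payment is 59,200 × 0.0076042 / (1 − 1.0076042^−144) = $677.89.
Monthly savings = $698.96 − $677.89 = $21.07.
Break-even = $200.00 / $21.07 = 9.49 → 10 months.

10 months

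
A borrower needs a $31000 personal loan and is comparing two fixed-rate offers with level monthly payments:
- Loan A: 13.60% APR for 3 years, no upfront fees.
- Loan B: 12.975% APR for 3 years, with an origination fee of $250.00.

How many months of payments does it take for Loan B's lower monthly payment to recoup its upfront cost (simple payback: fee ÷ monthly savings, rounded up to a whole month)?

Loan A: monthly rate = 13.6%/12 = 0.0113333; payment = 31,000 × 0.0113333 / (1 − (1+0.0113333)^−36) = $1,053.49.
Loan B: monthly rate = 12.975%/12 = 0.0108125; payment = 31,000 × 0.0108125 / (1 − (1+0.0108125)^−36) = $1,044.14.
Monthly savings = $1,053.49 − $1,044.14 = $9.35.
Break-even = $250.00 / $9.35 = 26.74 → 27 months.

27 months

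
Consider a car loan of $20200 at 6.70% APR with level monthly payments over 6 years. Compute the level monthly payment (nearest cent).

Monthly rate = 6.7%/12 = 0.0055833; payment = 20,200 × 0.0055833 / (1 − (1+0.0055833)^−72) = $341.49.

$341.49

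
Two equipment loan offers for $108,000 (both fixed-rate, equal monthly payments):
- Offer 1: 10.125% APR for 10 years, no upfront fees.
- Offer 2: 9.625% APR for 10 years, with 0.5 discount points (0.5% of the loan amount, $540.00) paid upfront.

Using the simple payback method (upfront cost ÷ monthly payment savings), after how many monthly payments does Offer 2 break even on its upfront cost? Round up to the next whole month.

Offer 1: monthly rate = 10.125%/12 = 0.0084375; payment = 108,000 × 0.0084375 / (1 − (1+0.0084375)^−120) = $1,434.71.
Offer 2: at 9.625% the monthly rate is 0.0080208, so the payment is 108,000 × 0.0080208 / (1 − 1.0080208^−120) = $1,404.90.
Monthly savings = $1,434.71 − $1,404.90 = $29.81.
Break-even = $540.00 / $29.81 = 18.11 → 19 months.

19 months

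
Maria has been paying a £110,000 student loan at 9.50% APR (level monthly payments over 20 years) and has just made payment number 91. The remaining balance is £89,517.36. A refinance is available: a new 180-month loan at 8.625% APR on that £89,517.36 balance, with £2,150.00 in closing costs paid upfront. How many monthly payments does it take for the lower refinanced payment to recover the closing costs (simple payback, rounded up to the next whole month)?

Current payment = 110,000 × 9.5%/12 / (1 − (1+0.0079167)^−240) = £1,025.34.
Refinanced payment = 89,517.36 × 0.0071875 / (1 − (1+0.0071875)^−180) = £888.08.
Monthly savings = £1,025.34 − £888.08 = £137.26.
Break-even = £2,150.00 / £137.26 = 15.66 → 16 months.

16 months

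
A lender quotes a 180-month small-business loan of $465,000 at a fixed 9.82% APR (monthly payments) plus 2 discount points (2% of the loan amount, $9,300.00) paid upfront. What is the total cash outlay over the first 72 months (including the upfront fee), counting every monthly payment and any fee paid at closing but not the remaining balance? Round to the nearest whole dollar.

$365,400

Monthly rate = 9.82%/12 = 0.0081833; payment = 465,000 × 0.0081833 / (1 − (1+0.0081833)^−180) = $4,945.83.
Total outlay = 72 × $4,945.83 + $9,300.00 = $365,399.76.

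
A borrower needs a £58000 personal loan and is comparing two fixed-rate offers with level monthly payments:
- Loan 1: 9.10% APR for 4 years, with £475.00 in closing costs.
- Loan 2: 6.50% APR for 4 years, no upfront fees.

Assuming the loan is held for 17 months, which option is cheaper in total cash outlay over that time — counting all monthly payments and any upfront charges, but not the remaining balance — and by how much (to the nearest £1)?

Loan 2 by £1,676

Loan 1: monthly rate = 9.1%/12 = 0.0075833; payment = 58,000 × 0.0075833 / (1 − (1+0.0075833)^−48) = £1,446.09.
Loan 2: at 6.50% the monthly rate is 0.0054167, so the payment is 58,000 × 0.0054167 / (1 − 1.0054167^−48) = £1,375.47.
Over 17 months: Loan 1 costs 17 × £1,446.09 + £475.00 = £25,058.53; Loan 2 costs 17 × £1,375.47 = £23,382.99.
Loan 2 is cheaper by £25,058.53 − £23,382.99 = £1,675.54.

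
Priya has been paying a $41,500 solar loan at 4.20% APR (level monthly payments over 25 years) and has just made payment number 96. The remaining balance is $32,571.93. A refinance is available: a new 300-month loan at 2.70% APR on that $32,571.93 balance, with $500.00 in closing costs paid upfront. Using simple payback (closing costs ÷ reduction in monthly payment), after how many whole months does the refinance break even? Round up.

Current payment = 41,500 × 4.2%/12 / (1 − (1+0.0035000)^−300) = $223.66.
Refinanced payment = 32,571.93 × 0.0022500 / (1 − (1+0.0022500)^−300) = $149.43.
Monthly savings = $223.66 − $149.43 = $74.23.
Break-even = $500.00 / $74.23 = 6.74 → 7 months.

7 months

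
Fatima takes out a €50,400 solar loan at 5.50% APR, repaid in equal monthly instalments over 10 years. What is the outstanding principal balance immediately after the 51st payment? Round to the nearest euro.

€32,293

With monthly rate i = 5.5%/12 = 0.0045833, the balance after k of n payments is P · [(1+i)^n − (1+i)^k] / [(1+i)^n − 1].
(1+0.0045833)^120 = 1.73107642 and (1+0.0045833)^51 = 1.26265413, so the balance is 50,400 × (1.73107642 − 1.26265413) / (1.73107642 − 1) = €32,292.77.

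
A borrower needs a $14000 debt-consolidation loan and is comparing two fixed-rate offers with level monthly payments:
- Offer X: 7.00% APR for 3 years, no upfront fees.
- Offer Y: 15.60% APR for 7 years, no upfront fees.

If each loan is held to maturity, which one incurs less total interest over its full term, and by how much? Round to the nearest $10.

Offer X by $7,530

Offer X: at 7.00% the monthly rate is 0.0058333, so the payment is 14,000 × 0.0058333 / (1 − 1.0058333^−36) = $432.28.
Total interest on Offer X = 36 × $432.28 − $14,000 = $1,562.08.
Offer Y: at 15.60% the monthly rate is 0.0130000, so the payment is 14,000 × 0.0130000 / (1 − 1.0130000^−84) = $274.89.
Total interest on Offer Y = 84 × $274.89 − $14,000 = $9,090.76.
Offer X is lower by $7,528.68.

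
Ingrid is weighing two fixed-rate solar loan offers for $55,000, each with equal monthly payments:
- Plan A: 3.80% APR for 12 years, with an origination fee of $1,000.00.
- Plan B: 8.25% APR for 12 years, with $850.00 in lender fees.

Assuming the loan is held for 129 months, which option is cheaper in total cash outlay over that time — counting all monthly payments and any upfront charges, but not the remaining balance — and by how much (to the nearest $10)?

Plan A: monthly rate = 3.8%/12 = 0.0031667; payment = 55,000 × 0.0031667 / (1 − (1+0.0031667)^−144) = $476.22.
Plan B: monthly rate = 8.25%/12 = 0.0068750; payment = 55,000 × 0.0068750 / (1 − (1+0.0068750)^−144) = $602.91.
Over 129 months: Plan A costs 129 × $476.22 + $1,000.00 = $62,432.38; Plan B costs 129 × $602.91 + $850.00 = $78,625.39.
Plan A is cheaper by $78,625.39 − $62,432.38 = $16,193.01.

Plan A by $16,190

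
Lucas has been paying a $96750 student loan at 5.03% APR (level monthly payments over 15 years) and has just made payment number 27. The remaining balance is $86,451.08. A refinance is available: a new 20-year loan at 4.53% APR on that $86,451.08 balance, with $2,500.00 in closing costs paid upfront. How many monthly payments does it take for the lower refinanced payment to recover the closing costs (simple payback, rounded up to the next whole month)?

12 months

Current payment = 96,750 × 5.03%/12 / (1 − (1+0.0041917)^−180) = $766.61.
Refinanced payment = 86,451.08 × 0.0037750 / (1 − (1+0.0037750)^−240) = $548.33.
Monthly savings = $766.61 − $548.33 = $218.28.
Break-even = $2,500.00 / $218.28 = 11.45 → 12 months.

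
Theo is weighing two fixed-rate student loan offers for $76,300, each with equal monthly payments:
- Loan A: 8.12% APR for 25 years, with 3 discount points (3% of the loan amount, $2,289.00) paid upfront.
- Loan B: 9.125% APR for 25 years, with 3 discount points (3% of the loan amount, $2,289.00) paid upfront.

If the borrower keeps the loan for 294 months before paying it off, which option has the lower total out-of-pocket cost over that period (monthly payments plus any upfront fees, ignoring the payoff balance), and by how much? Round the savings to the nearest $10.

Loan A: monthly rate = 8.12%/12 = 0.0067667; payment = 76,300 × 0.0067667 / (1 − (1+0.0067667)^−300) = $594.97.
Loan B: at 9.125% the monthly rate is 0.0076042, so the payment is 76,300 × 0.0076042 / (1 − 1.0076042^−300) = $646.85.
Over 294 months: Loan A costs 294 × $594.97 + $2,289.00 = $177,210.18; Loan B costs 294 × $646.85 + $2,289.00 = $192,462.90.
Loan A is cheaper by $192,462.90 − $177,210.18 = $15,252.72.

Loan A by $15,250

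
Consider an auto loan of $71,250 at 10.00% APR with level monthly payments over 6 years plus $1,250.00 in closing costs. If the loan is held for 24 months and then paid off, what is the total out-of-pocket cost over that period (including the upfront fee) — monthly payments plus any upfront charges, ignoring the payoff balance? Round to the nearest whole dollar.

$32,929

Monthly rate = 10%/12 = 0.0083333; payment = 71,250 × 0.0083333 / (1 − (1+0.0083333)^−72) = $1,319.97.
Total outlay = 24 × $1,319.97 + $1,250.00 = $32,929.28.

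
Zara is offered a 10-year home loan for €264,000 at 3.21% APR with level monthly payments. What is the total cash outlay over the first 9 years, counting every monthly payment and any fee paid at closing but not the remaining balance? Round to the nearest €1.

Monthly rate = 3.21%/12 = 0.0026750; payment = 264,000 × 0.0026750 / (1 − (1+0.0026750)^−120) = €2,574.87.
Total outlay = 108 × €2,574.87 = €278,085.96.

€278,086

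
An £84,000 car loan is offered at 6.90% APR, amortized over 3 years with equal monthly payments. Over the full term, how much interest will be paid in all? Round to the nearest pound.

£9,234

At 6.90% the monthly rate is 0.0057500, so the payment is 84,000 × 0.0057500 / (1 − 1.0057500^−36) = £2,589.84.
Total paid = 36 × £2,589.84 = £93,234.24; interest = £93,234.24 − £84,000 = £9,234.24.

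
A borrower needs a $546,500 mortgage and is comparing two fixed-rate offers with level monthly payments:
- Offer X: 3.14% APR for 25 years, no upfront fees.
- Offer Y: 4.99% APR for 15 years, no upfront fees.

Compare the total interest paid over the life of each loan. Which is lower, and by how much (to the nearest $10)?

Offer X: monthly rate = 3.14%/12 = 0.0026167; payment = 546,500 × 0.0026167 / (1 − (1+0.0026167)^−300) = $2,631.53.
Total interest on Offer X = 300 × $2,631.53 − $546,500 = $242,959.00.
Offer Y: at 4.99% the monthly rate is 0.0041583, so the payment is 546,500 × 0.0041583 / (1 − 1.0041583^−180) = $4,318.84.
Total interest on Offer Y = 180 × $4,318.84 − $546,500 = $230,891.20.
Offer Y is lower by $12,067.80.

Offer Y by $12,070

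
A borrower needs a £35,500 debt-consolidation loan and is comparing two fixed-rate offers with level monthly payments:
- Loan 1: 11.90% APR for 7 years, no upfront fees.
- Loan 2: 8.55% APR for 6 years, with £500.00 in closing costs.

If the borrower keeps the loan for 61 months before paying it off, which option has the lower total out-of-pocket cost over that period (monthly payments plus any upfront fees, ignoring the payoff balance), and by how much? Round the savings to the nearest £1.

Loan 1: monthly rate = 11.9%/12 = 0.0099167; payment = 35,500 × 0.0099167 / (1 − (1+0.0099167)^−84) = £624.78.
Loan 2: monthly rate = 8.55%/12 = 0.0071250; payment = 35,500 × 0.0071250 / (1 − (1+0.0071250)^−72) = £632.01.
Over 61 months: Loan 1 costs 61 × £624.78 = £38,111.58; Loan 2 costs 61 × £632.01 + £500.00 = £39,052.61.
Loan 1 is cheaper by £39,052.61 − £38,111.58 = £941.03.

Loan 1 by £941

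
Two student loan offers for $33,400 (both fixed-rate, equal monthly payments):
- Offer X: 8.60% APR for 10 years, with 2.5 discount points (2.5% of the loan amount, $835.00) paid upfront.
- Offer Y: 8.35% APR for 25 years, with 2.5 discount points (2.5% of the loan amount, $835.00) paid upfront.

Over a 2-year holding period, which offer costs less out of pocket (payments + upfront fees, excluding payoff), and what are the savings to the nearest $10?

Offer Y by $3,610

Offer X: at 8.60% the monthly rate is 0.0071667, so the payment is 33,400 × 0.0071667 / (1 − 1.0071667^−120) = $415.90.
Offer Y: at 8.35% the monthly rate is 0.0069583, so the payment is 33,400 × 0.0069583 / (1 − 1.0069583^−300) = $265.58.
Over 24 months: Offer X costs 24 × $415.90 + $835.00 = $10,816.60; Offer Y costs 24 × $265.58 + $835.00 = $7,208.92.
Offer Y is cheaper by $10,816.60 − $7,208.92 = $3,607.68.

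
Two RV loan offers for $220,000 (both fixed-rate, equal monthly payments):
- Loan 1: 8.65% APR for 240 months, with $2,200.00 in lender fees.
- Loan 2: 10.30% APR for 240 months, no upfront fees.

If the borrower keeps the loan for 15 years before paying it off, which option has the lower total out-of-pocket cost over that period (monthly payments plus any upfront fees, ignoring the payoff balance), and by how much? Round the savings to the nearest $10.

Loan 1: at 8.65% the monthly rate is 0.0072083, so the payment is 220,000 × 0.0072083 / (1 − 1.0072083^−240) = $1,930.15.
Loan 2: monthly rate = 10.3%/12 = 0.0085833; payment = 220,000 × 0.0085833 / (1 − (1+0.0085833)^−240) = $2,166.96.
Over 180 months: Loan 1 costs 180 × $1,930.15 + $2,200.00 = $349,627.00; Loan 2 costs 180 × $2,166.96 = $390,052.80.
Loan 1 is cheaper by $390,052.80 − $349,627.00 = $40,425.80.

Loan 1 by $40,430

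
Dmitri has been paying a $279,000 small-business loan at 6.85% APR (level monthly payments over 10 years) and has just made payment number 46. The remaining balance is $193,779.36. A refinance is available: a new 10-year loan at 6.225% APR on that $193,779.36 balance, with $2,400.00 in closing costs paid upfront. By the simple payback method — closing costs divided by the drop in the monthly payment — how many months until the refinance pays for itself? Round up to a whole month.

3 months

Current payment = 279,000 × 6.85%/12 / (1 − (1+0.0057083)^−120) = $3,217.90.
Refinanced payment = 193,779.36 × 0.0051875 / (1 − (1+0.0051875)^−120) = $2,173.31.
Monthly savings = $3,217.90 − $2,173.31 = $1,044.59.
Break-even = $2,400.00 / $1,044.59 = 2.30 → 3 months.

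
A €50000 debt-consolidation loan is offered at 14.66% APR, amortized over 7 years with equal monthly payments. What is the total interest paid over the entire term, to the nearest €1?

Monthly rate = 14.66%/12 = 0.0122167; payment = 50,000 × 0.0122167 / (1 − (1+0.0122167)^−84) = €955.32.
Total paid = 84 × €955.32 = €80,246.88; interest = €80,246.88 − €50,000 = €30,246.88.

€30,247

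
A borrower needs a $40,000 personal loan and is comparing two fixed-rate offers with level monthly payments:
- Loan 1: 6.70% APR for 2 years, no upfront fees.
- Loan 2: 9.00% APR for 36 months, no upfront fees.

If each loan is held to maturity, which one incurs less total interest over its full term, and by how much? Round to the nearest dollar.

Loan 1 by $2,940

Loan 1: monthly rate = 6.7%/12 = 0.0055833; payment = 40,000 × 0.0055833 / (1 − (1+0.0055833)^−24) = $1,785.47.
Total interest on Loan 1 = 24 × $1,785.47 − $40,000 = $2,851.28.
Loan 2: at 9.00% the monthly rate is 0.0075000, so the payment is 40,000 × 0.0075000 / (1 − 1.0075000^−36) = $1,271.99.
Total interest on Loan 2 = 36 × $1,271.99 − $40,000 = $5,791.64.
Loan 1 is lower by $2,940.36.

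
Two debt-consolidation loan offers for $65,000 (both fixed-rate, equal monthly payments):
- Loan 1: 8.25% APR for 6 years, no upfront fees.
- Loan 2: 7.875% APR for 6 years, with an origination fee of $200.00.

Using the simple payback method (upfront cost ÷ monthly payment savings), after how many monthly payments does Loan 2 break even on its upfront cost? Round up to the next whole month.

Loan 1: at 8.25% the monthly rate is 0.0068750, so the payment is 65,000 × 0.0068750 / (1 − 1.0068750^−72) = $1,147.61.
Loan 2: at 7.875% the monthly rate is 0.0065625, so the payment is 65,000 × 0.0065625 / (1 − 1.0065625^−72) = $1,135.70.
Monthly savings = $1,147.61 − $1,135.70 = $11.91.
Break-even = $200.00 / $11.91 = 16.79 → 17 months.

17 months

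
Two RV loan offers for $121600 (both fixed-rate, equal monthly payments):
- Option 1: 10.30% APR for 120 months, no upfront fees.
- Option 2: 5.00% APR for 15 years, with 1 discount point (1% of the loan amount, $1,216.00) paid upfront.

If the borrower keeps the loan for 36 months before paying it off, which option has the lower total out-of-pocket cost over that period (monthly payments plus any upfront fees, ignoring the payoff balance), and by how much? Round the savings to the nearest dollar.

Option 2 by $22,746

Option 1: at 10.30% the monthly rate is 0.0085833, so the payment is 121,600 × 0.0085833 / (1 − 1.0085833^−120) = $1,627.22.
Option 2: monthly rate = 5%/12 = 0.0041667; payment = 121,600 × 0.0041667 / (1 − (1+0.0041667)^−180) = $961.61.
Over 36 months: Option 1 costs 36 × $1,627.22 = $58,579.92; Option 2 costs 36 × $961.61 + $1,216.00 = $35,833.96.
Option 2 is cheaper by $58,579.92 − $35,833.96 = $22,745.96.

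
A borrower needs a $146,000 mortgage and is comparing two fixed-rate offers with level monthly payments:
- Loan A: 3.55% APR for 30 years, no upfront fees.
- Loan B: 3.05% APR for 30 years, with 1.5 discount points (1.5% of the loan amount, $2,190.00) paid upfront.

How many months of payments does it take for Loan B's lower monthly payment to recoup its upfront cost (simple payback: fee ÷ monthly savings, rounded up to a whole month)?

Loan A: monthly rate = 3.55%/12 = 0.0029583; payment = 146,000 × 0.0029583 / (1 − (1+0.0029583)^−360) = $659.69.
Loan B: monthly rate = 3.05%/12 = 0.0025417; payment = 146,000 × 0.0025417 / (1 − (1+0.0025417)^−360) = $619.49.
Monthly savings = $659.69 − $619.49 = $40.20.
Break-even = $2,190.00 / $40.20 = 54.48 → 55 months.

55 months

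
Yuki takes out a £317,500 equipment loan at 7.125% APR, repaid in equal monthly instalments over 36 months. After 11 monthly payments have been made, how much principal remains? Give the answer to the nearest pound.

With monthly rate i = 7.125%/12 = 0.0059375, the balance after k of n payments is P · [(1+i)^n − (1+i)^k] / [(1+i)^n − 1].
(1+0.0059375)^36 = 1.23753059 and (1+0.0059375)^11 = 1.06728642, so the balance is 317,500 × (1.23753059 − 1.06728642) / (1.23753059 − 1) = £227,560.27.

£227,560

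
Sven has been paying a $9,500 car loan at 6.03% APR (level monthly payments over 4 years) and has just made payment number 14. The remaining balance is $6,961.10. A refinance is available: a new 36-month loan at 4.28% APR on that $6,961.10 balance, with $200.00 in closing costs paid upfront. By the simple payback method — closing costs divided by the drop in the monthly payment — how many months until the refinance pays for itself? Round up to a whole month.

Current payment = 9,500 × 6.03%/12 / (1 − (1+0.0050250)^−48) = $223.24.
Refinanced payment = 6,961.10 × 0.0035667 / (1 − (1+0.0035667)^−36) = $206.39.
Monthly savings = $223.24 − $206.39 = $16.85.
Break-even = $200.00 / $16.85 = 11.87 → 12 months.

12 months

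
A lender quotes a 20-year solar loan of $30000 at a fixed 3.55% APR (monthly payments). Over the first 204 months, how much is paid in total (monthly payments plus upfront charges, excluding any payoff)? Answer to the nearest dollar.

At 3.55% the monthly rate is 0.0029583, so the payment is 30,000 × 0.0029583 / (1 − 1.0029583^−240) = $174.76.
Total outlay = 204 × $174.76 = $35,651.04.

$35,651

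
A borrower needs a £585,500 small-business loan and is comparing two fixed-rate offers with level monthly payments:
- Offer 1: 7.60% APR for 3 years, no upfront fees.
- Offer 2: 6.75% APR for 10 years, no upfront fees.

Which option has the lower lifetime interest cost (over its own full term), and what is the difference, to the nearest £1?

Offer 1: at 7.60% the monthly rate is 0.0063333, so the payment is 585,500 × 0.0063333 / (1 − 1.0063333^−36) = £18,239.59.
Total interest on Offer 1 = 36 × £18,239.59 − £585,500 = £71,125.24.
Offer 2: at 6.75% the monthly rate is 0.0056250, so the payment is 585,500 × 0.0056250 / (1 − 1.0056250^−120) = £6,722.95.
Total interest on Offer 2 = 120 × £6,722.95 − £585,500 = £221,254.00.
Offer 1 is lower by £150,128.76.

Offer 1 by £150,129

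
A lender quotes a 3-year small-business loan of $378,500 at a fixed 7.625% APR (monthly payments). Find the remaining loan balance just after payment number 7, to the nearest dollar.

$311,501

With monthly rate i = 7.625%/12 = 0.0063542, the balance after k of n payments is P · [(1+i)^n − (1+i)^k] / [(1+i)^n − 1].
(1+0.0063542)^36 = 1.25611837 and (1+0.0063542)^7 = 1.04533609, so the balance is 378,500 × (1.25611837 − 1.04533609) / (1.25611837 − 1) = $311,500.87.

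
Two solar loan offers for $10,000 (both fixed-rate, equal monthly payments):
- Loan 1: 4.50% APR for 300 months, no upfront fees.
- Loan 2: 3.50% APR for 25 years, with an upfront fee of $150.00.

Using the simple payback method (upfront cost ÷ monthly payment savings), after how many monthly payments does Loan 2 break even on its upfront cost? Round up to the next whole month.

28 months

Loan 1: monthly rate = 4.5%/12 = 0.0037500; payment = 10,000 × 0.0037500 / (1 − (1+0.0037500)^−300) = $55.58.
Loan 2: monthly rate = 3.5%/12 = 0.0029167; payment = 10,000 × 0.0029167 / (1 − (1+0.0029167)^−300) = $50.06.
Monthly savings = $55.58 − $50.06 = $5.52.
Break-even = $150.00 / $5.52 = 27.17 → 28 months.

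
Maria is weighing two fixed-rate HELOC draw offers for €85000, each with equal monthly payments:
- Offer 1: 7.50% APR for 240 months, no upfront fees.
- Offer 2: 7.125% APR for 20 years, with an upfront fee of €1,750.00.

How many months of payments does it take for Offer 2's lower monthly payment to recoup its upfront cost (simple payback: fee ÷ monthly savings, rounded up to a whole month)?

91 months

Offer 1: monthly rate = 7.5%/12 = 0.0062500; payment = 85,000 × 0.0062500 / (1 − (1+0.0062500)^−240) = €684.75.
Offer 2: at 7.125% the monthly rate is 0.0059375, so the payment is 85,000 × 0.0059375 / (1 − 1.0059375^−240) = €665.40.
Monthly savings = €684.75 − €665.40 = €19.35.
Break-even = €1,750.00 / €19.35 = 90.44 → 91 months.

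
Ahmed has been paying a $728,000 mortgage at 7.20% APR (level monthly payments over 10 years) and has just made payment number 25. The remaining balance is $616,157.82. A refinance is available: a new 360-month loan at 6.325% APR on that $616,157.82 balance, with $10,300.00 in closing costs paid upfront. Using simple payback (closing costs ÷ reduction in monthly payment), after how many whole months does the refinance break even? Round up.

3 months

Current payment = 728,000 × 7.2%/12 / (1 − (1+0.0060000)^−120) = $8,527.93.
Refinanced payment = 616,157.82 × 0.0052708 / (1 − (1+0.0052708)^−360) = $3,823.90.
Monthly savings = $8,527.93 − $3,823.90 = $4,704.03.
Break-even = $10,300.00 / $4,704.03 = 2.19 → 3 months.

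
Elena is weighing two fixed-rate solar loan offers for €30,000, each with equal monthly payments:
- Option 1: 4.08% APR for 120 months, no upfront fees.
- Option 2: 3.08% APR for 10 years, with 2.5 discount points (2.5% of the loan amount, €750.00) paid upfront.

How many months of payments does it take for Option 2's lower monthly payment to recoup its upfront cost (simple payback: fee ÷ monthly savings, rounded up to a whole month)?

54 months

Option 1: monthly rate = 4.08%/12 = 0.0034000; payment = 30,000 × 0.0034000 / (1 − (1+0.0034000)^−120) = €304.88.
Option 2: monthly rate = 3.08%/12 = 0.0025667; payment = 30,000 × 0.0025667 / (1 − (1+0.0025667)^−120) = €290.79.
Monthly savings = €304.88 − €290.79 = €14.09.
Break-even = €750.00 / €14.09 = 53.23 → 54 months.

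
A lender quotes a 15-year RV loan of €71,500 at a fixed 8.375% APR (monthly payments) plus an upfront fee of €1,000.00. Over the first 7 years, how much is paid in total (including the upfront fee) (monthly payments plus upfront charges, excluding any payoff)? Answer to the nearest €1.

Monthly rate = 8.375%/12 = 0.0069792; payment = 71,500 × 0.0069792 / (1 − (1+0.0069792)^−180) = €698.86.
Total outlay = 84 × €698.86 + €1,000.00 = €59,704.24.

€59,704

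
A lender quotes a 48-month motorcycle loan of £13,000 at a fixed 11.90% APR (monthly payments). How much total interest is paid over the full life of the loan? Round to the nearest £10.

£3,400

At 11.90% the monthly rate is 0.0099167, so the payment is 13,000 × 0.0099167 / (1 − 1.0099167^−48) = £341.70.
Total paid = 48 × £341.70 = £16,401.60; interest = £16,401.60 − £13,000 = £3,401.60.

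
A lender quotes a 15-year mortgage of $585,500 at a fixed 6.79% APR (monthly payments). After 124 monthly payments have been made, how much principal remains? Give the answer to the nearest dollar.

$248,696

With monthly rate i = 6.79%/12 = 0.0056583, the balance after k of n payments is P · [(1+i)^n − (1+i)^k] / [(1+i)^n − 1].
(1+0.0056583)^180 = 2.76110046 and (1+0.0056583)^124 = 2.01305960, so the balance is 585,500 × (2.76110046 − 2.01305960) / (2.76110046 − 1) = $248,695.59.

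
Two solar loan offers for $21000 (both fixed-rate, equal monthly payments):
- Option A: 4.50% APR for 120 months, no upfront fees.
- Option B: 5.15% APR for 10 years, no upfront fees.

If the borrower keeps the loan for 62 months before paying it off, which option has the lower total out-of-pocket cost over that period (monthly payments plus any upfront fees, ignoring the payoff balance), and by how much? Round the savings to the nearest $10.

Option A: monthly rate = 4.5%/12 = 0.0037500; payment = 21,000 × 0.0037500 / (1 − (1+0.0037500)^−120) = $217.64.
Option B: monthly rate = 5.15%/12 = 0.0042917; payment = 21,000 × 0.0042917 / (1 − (1+0.0042917)^−120) = $224.28.
Over 62 months: Option A costs 62 × $217.64 = $13,493.68; Option B costs 62 × $224.28 = $13,905.36.
Option A is cheaper by $13,905.36 − $13,493.68 = $411.68.

Option A by $410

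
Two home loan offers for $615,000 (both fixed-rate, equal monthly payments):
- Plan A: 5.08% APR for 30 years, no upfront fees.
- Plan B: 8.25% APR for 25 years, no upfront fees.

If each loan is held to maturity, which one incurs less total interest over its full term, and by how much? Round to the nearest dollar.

Plan A: at 5.08% the monthly rate is 0.0042333, so the payment is 615,000 × 0.0042333 / (1 − 1.0042333^−360) = $3,331.59.
Total interest on Plan A = 360 × $3,331.59 − $615,000 = $584,372.40.
Plan B: at 8.25% the monthly rate is 0.0068750, so the payment is 615,000 × 0.0068750 / (1 − 1.0068750^−300) = $4,848.97.
Total interest on Plan B = 300 × $4,848.97 − $615,000 = $839,691.00.
Plan A is lower by $255,318.60.

Plan A by $255,319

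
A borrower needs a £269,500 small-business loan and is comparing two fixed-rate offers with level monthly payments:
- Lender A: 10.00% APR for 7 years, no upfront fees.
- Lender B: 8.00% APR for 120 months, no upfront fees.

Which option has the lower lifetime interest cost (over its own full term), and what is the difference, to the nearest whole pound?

Lender A by £16,556

Lender A: at 10.00% the monthly rate is 0.0083333, so the payment is 269,500 × 0.0083333 / (1 − 1.0083333^−84) = £4,474.02.
Total interest on Lender A = 84 × £4,474.02 − £269,500 = £106,317.68.
Lender B: monthly rate = 8%/12 = 0.0066667; payment = 269,500 × 0.0066667 / (1 − (1+0.0066667)^−120) = £3,269.78.
Total interest on Lender B = 120 × £3,269.78 − £269,500 = £122,873.60.
Lender A is lower by £16,555.92.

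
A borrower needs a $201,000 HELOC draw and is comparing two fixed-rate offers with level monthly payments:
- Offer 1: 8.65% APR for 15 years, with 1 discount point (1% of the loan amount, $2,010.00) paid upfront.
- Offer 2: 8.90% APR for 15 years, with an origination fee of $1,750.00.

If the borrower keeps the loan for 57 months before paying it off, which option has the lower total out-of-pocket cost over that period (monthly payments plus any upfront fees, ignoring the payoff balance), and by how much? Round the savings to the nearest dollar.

Offer 1: at 8.65% the monthly rate is 0.0072083, so the payment is 201,000 × 0.0072083 / (1 − 1.0072083^−180) = $1,997.04.
Offer 2: monthly rate = 8.9%/12 = 0.0074167; payment = 201,000 × 0.0074167 / (1 − (1+0.0074167)^−180) = $2,026.74.
Over 57 months: Offer 1 costs 57 × $1,997.04 + $2,010.00 = $115,841.28; Offer 2 costs 57 × $2,026.74 + $1,750.00 = $117,274.18.
Offer 1 is cheaper by $117,274.18 − $115,841.28 = $1,432.90.

Offer 1 by $1,433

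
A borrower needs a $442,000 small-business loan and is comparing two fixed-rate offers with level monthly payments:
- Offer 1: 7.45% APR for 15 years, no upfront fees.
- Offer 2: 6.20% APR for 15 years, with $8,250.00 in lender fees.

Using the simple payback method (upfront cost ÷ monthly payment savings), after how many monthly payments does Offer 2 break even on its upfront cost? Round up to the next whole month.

Offer 1: at 7.45% the monthly rate is 0.0062083, so the payment is 442,000 × 0.0062083 / (1 − 1.0062083^−180) = $4,084.85.
Offer 2: at 6.20% the monthly rate is 0.0051667, so the payment is 442,000 × 0.0051667 / (1 − 1.0051667^−180) = $3,777.77.
Monthly savings = $4,084.85 − $3,777.77 = $307.08.
Break-even = $8,250.00 / $307.08 = 26.87 → 27 months.

27 months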